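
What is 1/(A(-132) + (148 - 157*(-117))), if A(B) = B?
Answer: 1/18385 ≈ 5.4392e-5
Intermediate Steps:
1/(A(-132) + (148 - 157*(-117))) = 1/(-132 + (148 - 157*(-117))) = 1/(-132 + (148 + 18369)) = 1/(-132 + 18517) = 1/18385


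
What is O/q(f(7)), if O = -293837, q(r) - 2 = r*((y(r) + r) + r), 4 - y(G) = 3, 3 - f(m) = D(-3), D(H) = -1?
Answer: -293837/38 ≈ -7732.6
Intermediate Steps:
f(m) = 4 (f(m) = 3 - 1*(-1) = 3 + 1 = 4)
y(G) = 1 (y(G) = 4 - 1*3 = 4 - 3 = 1)
q(r) = 2 + r*(1 + 2*r) (q(r) = 2 + r*((1 + r) + r) = 2 + r*(1 + 2*r))
O/q(f(7)) = -293837/(2 + 4 + 2*4**2) = -293837/(2 + 4 + 2*16) = -293837/(2 + 4 + 32) = -293837/38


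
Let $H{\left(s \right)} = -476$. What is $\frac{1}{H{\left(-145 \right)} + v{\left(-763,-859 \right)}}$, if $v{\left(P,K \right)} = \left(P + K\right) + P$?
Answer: $- \frac{1}{2861} \approx -0.00034953$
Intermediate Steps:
$v{\left(P,K \right)} = K + 2 P$ ($v{\left(P,K \right)} = \left(K + P\right) + P = K + 2 P$)
$\frac{1}{H{\left(-145 \right)} + v{\left(-763,-859 \right)}} = \frac{1}{-476 + \left(-859 + 2 \left(-763\right)\right)} = \frac{1}{-476 - 2385} = \frac{1}{-2861} = - \frac{1}{2861}$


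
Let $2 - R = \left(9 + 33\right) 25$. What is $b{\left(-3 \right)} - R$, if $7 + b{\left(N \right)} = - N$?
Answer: $1044$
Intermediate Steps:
$b{\left(N \right)} = -7 - N$
$R = -1048$ ($R = 2 - \left(9 + 33\right) 25 = 2 - 42 \cdot 25 = 2 - 1050 = -1048$)
$b{\left(-3 \right)} - R = \left(-7 - -3\right) - -1048 = \left(-7 + 3\right) + 1048 = -4 + 1048 = 1044$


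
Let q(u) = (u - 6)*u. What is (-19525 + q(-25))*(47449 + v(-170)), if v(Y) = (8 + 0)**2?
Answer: -890868750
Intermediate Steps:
q(u) = u*(-6 + u) (q(u) = (-6 + u)*u = u*(-6 + u))
v(Y) = 64 (v(Y) = 8**2 = 64)
(-19525 + q(-25))*(47449 + v(-170)) = (-19525 - 25*(-6 - 25))*(47449 + 64) = (-19525 - 25*(-31))*47513 = (-19525 + 775)*47513 = -18750*47513 = -890868750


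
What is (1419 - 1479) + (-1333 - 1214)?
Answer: -2607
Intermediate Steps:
(1419 - 1479) + (-1333 - 1214) = -60 - 2547 = -2607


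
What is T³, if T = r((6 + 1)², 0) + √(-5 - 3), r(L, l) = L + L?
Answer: 938840 + 57608*I*√2 ≈ 9.3884e+5 + 81470.0*I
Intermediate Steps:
r(L, l) = 2*L
T = 98 + 2*I*√2 (T = 2*(6 + 1)² + √(-5 - 3) = 2*7² + √(-8) = 2*49 + 2*I*√2 = 98 + 2*I*√2 ≈ 98.0 + 2.8284*I)
T³ = (98 + 2*I*√2)³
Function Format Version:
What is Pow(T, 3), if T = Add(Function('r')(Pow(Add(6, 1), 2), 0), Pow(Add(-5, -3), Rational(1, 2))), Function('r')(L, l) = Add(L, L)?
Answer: Add(938840, Mul(57608, I, Pow(2, Rational(1, 2)))) ≈ Add(9.3884e+5, Mul(81470., I))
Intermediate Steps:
Function('r')(L, l) = Mul(2, L)
T = Add(98, Mul(2, I, Pow(2, Rational(1, 2)))) (T = Add(Mul(2, Pow(Add(6, 1), 2)), Pow(Add(-5, -3), Rational(1, 2))) = Add(Mul(2, Pow(7, 2)), Pow(-8, Rational(1, 2))) = Add(Mul(2, 49), Mul(2, I, Pow(2, Rational(1, 2)))) = Add(98, Mul(2, I, Pow(2, Rational(1, 2)))) ≈ Add(98.000, Mul(2.8284, I)))
Pow(T, 3) = Pow(Add(98, Mul(2, I, Pow(2, Rational(1, 2)))), 3)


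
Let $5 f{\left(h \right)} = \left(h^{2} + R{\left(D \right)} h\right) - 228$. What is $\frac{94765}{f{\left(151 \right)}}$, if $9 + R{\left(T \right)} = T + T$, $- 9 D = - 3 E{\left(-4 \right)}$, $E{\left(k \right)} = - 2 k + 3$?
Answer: $\frac{1421475}{66964} \approx 21.227$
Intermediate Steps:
$E{\left(k \right)} = 3 - 2 k$
$D = \frac{11}{3}$ ($D = - \frac{\left(-3\right) \left(3 - -8\right)}{9} = - \frac{\left(-3\right) \left(3 + 8\right)}{9} = - \frac{\left(-3\right) 11}{9} = \left(- \frac{1}{9}\right) \left(-33\right) = \frac{11}{3} \approx 3.6667$)
$R{\left(T \right)} = -9 + 2 T$ ($R{\left(T \right)} = -9 + \left(T + T\right) = -9 + 2 T$)
$f{\left(h \right)} = - \frac{228}{5} - \frac{h}{3} + \frac{h^{2}}{5}$ ($f{\left(h \right)} = \frac{\left(h^{2} + \left(-9 + 2 \cdot \frac{11}{3}\right) h\right) - 228}{5} = \frac{\left(h^{2} + \left(-9 + \frac{22}{3}\right) h\right) - 228}{5} = \frac{\left(h^{2} - \frac{5 h}{3}\right) - 228}{5} = \frac{-228 + h^{2} - \frac{5 h}{3}}{5} = - \frac{228}{5} - \frac{h}{3} + \frac{h^{2}}{5}$)
$\frac{94765}{f{\left(151 \right)}} = \frac{94765}{- \frac{228}{5} - \frac{151}{3} + \frac{151^{2}}{5}} = \frac{94765}{- \frac{228}{5} - \frac{151}{3} + \frac{1}{5} \cdot 22801} = \frac{94765}{- \frac{228}{5} - \frac{151}{3} + \frac{22801}{5}} = \frac{94765}{\frac{66964}{15}} = 94765 \cdot \frac{15}{66964} = \frac{1421475}{66964}$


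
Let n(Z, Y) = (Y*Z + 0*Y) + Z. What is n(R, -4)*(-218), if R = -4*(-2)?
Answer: 5232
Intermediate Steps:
R = 8
n(Z, Y) = Z + Y*Z (n(Z, Y) = (Y*Z + 0) + Z = Y*Z + Z = Z + Y*Z)
n(R, -4)*(-218) = (8*(1 - 4))*(-218) = (8*(-3))*(-218) = -24*(-218) = 5232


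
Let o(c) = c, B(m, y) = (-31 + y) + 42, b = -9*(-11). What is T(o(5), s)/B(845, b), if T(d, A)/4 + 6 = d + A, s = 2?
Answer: 2/55 ≈ 0.036364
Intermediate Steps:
b = 99
B(m, y) = 11 + y
T(d, A) = -24 + 4*A + 4*d (T(d, A) = -24 + 4*(d + A) = -24 + 4*(A + d) = -24 + (4*A + 4*d) = -24 + 4*A + 4*d)
T(o(5), s)/B(845, b) = (-24 + 4*2 + 4*5)/(11 + 99) = (-24 + 8 + 20)/110 = 4*(1/110) = 2/55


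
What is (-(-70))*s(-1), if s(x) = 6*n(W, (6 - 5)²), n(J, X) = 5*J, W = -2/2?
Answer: -2100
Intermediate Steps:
W = -1 (W = -2*½ = -1)
s(x) = -30 (s(x) = 6*(5*(-1)) = 6*(-5) = -30)
(-(-70))*s(-1) = -(-70)*(-30) = -35*(-2)*(-30) = 70*(-30) = -2100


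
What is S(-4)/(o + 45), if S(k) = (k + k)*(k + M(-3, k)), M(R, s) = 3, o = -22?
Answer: 8/23 ≈ 0.34783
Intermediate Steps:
S(k) = 2*k*(3 + k) (S(k) = (k + k)*(k + 3) = (2*k)*(3 + k) = 2*k*(3 + k))
S(-4)/(o + 45) = (2*(-4)*(3 - 4))/(-22 + 45) = (2*(-4)*(-1))/23 = 8*(1/23) = 8/23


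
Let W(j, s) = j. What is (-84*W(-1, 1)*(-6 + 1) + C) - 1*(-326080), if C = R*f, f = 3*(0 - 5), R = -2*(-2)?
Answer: 325600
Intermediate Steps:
R = 4
f = -15 (f = 3*(-5) = -15)
C = -60 (C = 4*(-15) = -60)
(-84*W(-1, 1)*(-6 + 1) + C) - 1*(-326080) = (-(-84)*(-6 + 1) - 60) - 1*(-326080) = (-(-84)*(-5) - 60) + 326080 = (-84*5 - 60) + 326080 = (-420 - 60) + 326080 = -480 + 326080 = 325600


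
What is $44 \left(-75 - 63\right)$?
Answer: $-6072$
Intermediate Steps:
$44 \left(-75 - 63\right) = 44 \left(-138\right) = -6072$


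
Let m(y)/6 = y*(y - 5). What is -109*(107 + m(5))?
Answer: -11663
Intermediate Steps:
m(y) = 6*y*(-5 + y) (m(y) = 6*(y*(y - 5)) = 6*(y*(-5 + y)) = 6*y*(-5 + y))
-109*(107 + m(5)) = -109*(107 + 6*5*(-5 + 5)) = -109*(107 + 6*5*0) = -109*(107 + 0) = -109*107 = -11663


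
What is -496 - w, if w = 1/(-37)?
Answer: -18351/37 ≈ -495.97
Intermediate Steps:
w = -1/37 ≈ -0.027027
-496 - w = -496 - 1*(-1/37) = -496 + 1/37 = -18351/37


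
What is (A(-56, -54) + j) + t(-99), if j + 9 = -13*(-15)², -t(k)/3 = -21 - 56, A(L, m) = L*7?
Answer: -3095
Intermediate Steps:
A(L, m) = 7*L
t(k) = 231 (t(k) = -3*(-21 - 56) = -3*(-77) = 231)
j = -2934 (j = -9 - 13*(-15)² = -9 - 13*225 = -9 - 2925 = -2934)
(A(-56, -54) + j) + t(-99) = (7*(-56) - 2934) + 231 = (-392 - 2934) + 231 = -3326 + 231 = -3095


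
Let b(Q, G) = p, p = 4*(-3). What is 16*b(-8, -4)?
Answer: -192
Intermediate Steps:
p = -12
b(Q, G) = -12
16*b(-8, -4) = 16*(-12) = -192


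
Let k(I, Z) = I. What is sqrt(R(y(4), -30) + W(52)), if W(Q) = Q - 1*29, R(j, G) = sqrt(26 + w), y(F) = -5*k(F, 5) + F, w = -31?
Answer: sqrt(23 + I*sqrt(5)) ≈ 4.8015 + 0.23285*I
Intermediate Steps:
y(F) = -4*F (y(F) = -5*F + F = -4*F)
R(j, G) = I*sqrt(5) (R(j, G) = sqrt(26 - 31) = sqrt(-5) = I*sqrt(5))
W(Q) = -29 + Q (W(Q) = Q - 29 = -29 + Q)
sqrt(R(y(4), -30) + W(52)) = sqrt(I*sqrt(5) + (-29 + 52)) = sqrt(I*sqrt(5) + 23) = sqrt(23 + I*sqrt(5))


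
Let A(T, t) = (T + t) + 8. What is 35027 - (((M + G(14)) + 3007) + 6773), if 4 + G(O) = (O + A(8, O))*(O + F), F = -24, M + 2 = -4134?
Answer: 29827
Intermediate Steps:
A(T, t) = 8 + T + t
M = -4136 (M = -2 - 4134 = -4136)
G(O) = -4 + (-24 + O)*(16 + 2*O) (G(O) = -4 + (O + (8 + 8 + O))*(O - 24) = -4 + (O + (16 + O))*(-24 + O) = -4 + (16 + 2*O)*(-24 + O) = -4 + (-24 + O)*(16 + 2*O))
35027 - (((M + G(14)) + 3007) + 6773) = 35027 - (((-4136 + (-388 - 32*14 + 2*14²)) + 3007) + 6773) = 35027 - (((-4136 + (-388 - 448 + 2*196)) + 3007) + 6773) = 35027 - (((-4136 + (-388 - 448 + 392)) + 3007) + 6773) = 35027 - (((-4136 - 444) + 3007) + 6773) = 35027 - ((-4580 + 3007) + 6773) = 35027 - (-1573 + 6773) = 35027 - 1*5200 = 35027 - 5200 = 29827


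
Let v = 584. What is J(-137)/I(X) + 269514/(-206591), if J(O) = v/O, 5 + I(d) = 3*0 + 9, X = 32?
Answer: -9583672/4043281 ≈ -2.3703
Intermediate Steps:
I(d) = 4 (I(d) = -5 + (3*0 + 9) = -5 + (0 + 9) = -5 + 9 = 4)
J(O) = 584/O
J(-137)/I(X) + 269514/(-206591) = (584/(-137))/4 + 269514/(-206591) = (584*(-1/137))*(¼) + 269514*(-1/206591) = -584/137*¼ - 38502/29513 = -146/137 - 38502/29513 = -9583672/4043281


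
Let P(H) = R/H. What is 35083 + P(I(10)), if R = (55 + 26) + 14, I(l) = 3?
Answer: 105344/3 ≈ 35115.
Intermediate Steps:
R = 95 (R = 81 + 14 = 95)
P(H) = 95/H
35083 + P(I(10)) = 35083 + 95/3 = 105344/3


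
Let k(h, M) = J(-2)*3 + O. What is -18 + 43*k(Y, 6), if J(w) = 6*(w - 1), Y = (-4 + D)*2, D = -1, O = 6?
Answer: -2082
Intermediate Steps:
Y = -10 (Y = (-4 - 1)*2 = -5*2 = -10)
J(w) = -6 + 6*w (J(w) = 6*(-1 + w) = -6 + 6*w)
k(h, M) = -48 (k(h, M) = (-6 + 6*(-2))*3 + 6 = (-6 - 12)*3 + 6 = -18*3 + 6 = -54 + 6 = -48)
-18 + 43*k(Y, 6) = -18 + 43*(-48) = -18 - 2064 = -2082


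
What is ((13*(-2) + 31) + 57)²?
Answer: 3844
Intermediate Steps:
((13*(-2) + 31) + 57)² = ((-26 + 31) + 57)² = (5 + 57)² = 62² = 3844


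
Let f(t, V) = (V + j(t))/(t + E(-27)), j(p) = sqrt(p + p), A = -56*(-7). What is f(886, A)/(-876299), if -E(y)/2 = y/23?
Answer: -1127/2238067646 - 23*sqrt(443)/8952270584 ≈ -5.5763e-7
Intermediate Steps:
E(y) = -2*y/23
A = 392
j(p) = sqrt(2)*sqrt(p) (j(p) = sqrt(2*p) = sqrt(2)*sqrt(p))
f(t, V) = (V + sqrt(2)*sqrt(t))/(54/23 + t) (f(t, V) = (V + sqrt(2)*sqrt(t))/(t - 2/23*(-27)) = (V + sqrt(2)*sqrt(t))/(t + 54/23) = (V + sqrt(2)*sqrt(t))/(54/23 + t))
f(886, A)/(-876299) = (23*(392 + sqrt(2)*sqrt(886))/(54 + 23*886))/(-876299) = (23*(392 + 2*sqrt(443))/(54 + 20378))*(-1/876299) = (23*(392 + 2*sqrt(443))/20432)*(-1/876299) = (23*(1/20432)*(392 + 2*sqrt(443)))*(-1/876299) = (1127/2554 + 23*sqrt(443)/10216)*(-1/876299) = -1127/2238067646 - 23*sqrt(443)/8952270584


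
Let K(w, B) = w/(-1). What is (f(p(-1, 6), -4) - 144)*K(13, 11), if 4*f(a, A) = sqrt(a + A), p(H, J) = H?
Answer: 1872 - 13*I*sqrt(5)/4 ≈ 1872.0 - 7.2672*I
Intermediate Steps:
K(w, B) = -w (K(w, B) = w*(-1) = -w)
f(a, A) = sqrt(A + a)/4 (f(a, A) = sqrt(a + A)/4 = sqrt(A + a)/4)
(f(p(-1, 6), -4) - 144)*K(13, 11) = (sqrt(-4 - 1)/4 - 144)*(-1*13) = (sqrt(-5)/4 - 144)*(-13) = ((I*sqrt(5))/4 - 144)*(-13) = (I*sqrt(5)/4 - 144)*(-13) = (-144 + I*sqrt(5)/4)*(-13) = 1872 - 13*I*sqrt(5)/4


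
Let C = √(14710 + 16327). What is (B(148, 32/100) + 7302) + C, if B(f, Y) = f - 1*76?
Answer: 7374 + √31037 ≈ 7550.2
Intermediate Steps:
B(f, Y) = -76 + f (B(f, Y) = f - 76 = -76 + f)
C = √31037 ≈ 176.17
(B(148, 32/100) + 7302) + C = ((-76 + 148) + 7302) + √31037 = (72 + 7302) + √31037 = 7374 + √31037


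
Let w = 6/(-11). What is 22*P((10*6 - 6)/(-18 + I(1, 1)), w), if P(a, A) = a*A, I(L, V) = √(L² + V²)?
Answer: 5832/161 + 324*√2/161 ≈ 39.070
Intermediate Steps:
w = -6/11 (w = 6*(-1/11) = -6/11 ≈ -0.54545)
P(a, A) = A*a
22*P((10*6 - 6)/(-18 + I(1, 1)), w) = 22*(-6*(10*6 - 6)/(11*(-18 + √(1² + 1²)))) = 22*(-6*(60 - 6)/(11*(-18 + √(1 + 1)))) = 22*(-324/(11*(-18 + √2))) = -648/(-18 + √2)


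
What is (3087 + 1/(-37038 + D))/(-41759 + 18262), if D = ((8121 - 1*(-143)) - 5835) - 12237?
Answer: -144613601/1100740462 ≈ -0.13138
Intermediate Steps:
D = -9808 (D = ((8121 + 143) - 5835) - 12237 = (8264 - 5835) - 12237 = 2429 - 12237 = -9808)
(3087 + 1/(-37038 + D))/(-41759 + 18262) = (3087 + 1/(-37038 - 9808))/(-41759 + 18262) = (3087 + 1/(-46846))/(-23497) = (3087 - 1/46846)*(-1/23497) = (144613601/46846)*(-1/23497) = -144613601/1100740462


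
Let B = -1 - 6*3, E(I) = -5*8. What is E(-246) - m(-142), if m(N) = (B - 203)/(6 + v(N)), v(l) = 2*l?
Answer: -5671/139 ≈ -40.799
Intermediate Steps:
E(I) = -40
B = -19 (B = -1 - 18 = -19)
m(N) = -222/(6 + 2*N) (m(N) = (-19 - 203)/(6 + 2*N) = -222/(6 + 2*N))
E(-246) - m(-142) = -40 - (-111)/(3 - 142) = -40 - (-111)/(-139) = -40 - (-111)*(-1)/139 = -40 - 1*111/139 = -40 - 111/139 = -5671/139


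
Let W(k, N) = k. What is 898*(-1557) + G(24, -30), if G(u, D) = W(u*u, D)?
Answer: -1397610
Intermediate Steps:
G(u, D) = u**2 (G(u, D) = u*u = u**2)
898*(-1557) + G(24, -30) = 898*(-1557) + 24**2 = -1398186 + 576 = -1397610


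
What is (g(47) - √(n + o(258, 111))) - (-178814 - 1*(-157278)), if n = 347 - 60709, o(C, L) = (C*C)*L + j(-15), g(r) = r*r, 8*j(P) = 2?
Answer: 23745 - √29312969/2 ≈ 21038.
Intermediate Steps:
j(P) = ¼ (j(P) = (⅛)*2 = ¼)
g(r) = r²
o(C, L) = ¼ + L*C² (o(C, L) = (C*C)*L + ¼ = C²*L + ¼ = L*C² + ¼ = ¼ + L*C²)
n = -60362
(g(47) - √(n + o(258, 111))) - (-178814 - 1*(-157278)) = (47² - √(-60362 + (¼ + 111*258²))) - (-178814 - 1*(-157278)) = (2209 - √(-60362 + (¼ + 111*66564))) - (-178814 + 157278) = (2209 - √(-60362 + (¼ + 7388604))) - 1*(-21536) = (2209 - √(-60362 + 29554417/4)) + 21536 = (2209 - √(29312969/4)) + 21536 = (2209 - √29312969/2) + 21536 = 23745 - √29312969/2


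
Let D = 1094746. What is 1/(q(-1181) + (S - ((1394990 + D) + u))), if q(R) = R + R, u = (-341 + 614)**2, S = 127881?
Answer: -1/2438746 ≈ -4.1005e-7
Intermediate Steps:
u = 74529 (u = 273**2 = 74529)
q(R) = 2*R
1/(q(-1181) + (S - ((1394990 + D) + u))) = 1/(2*(-1181) + (127881 - ((1394990 + 1094746) + 74529))) = 1/(-2362 + (127881 - (2489736 + 74529))) = 1/(-2362 + (127881 - 1*2564265)) = 1/(-2362 + (127881 - 2564265)) = 1/(-2362 - 2436384) = 1/(-2438746) = -1/2438746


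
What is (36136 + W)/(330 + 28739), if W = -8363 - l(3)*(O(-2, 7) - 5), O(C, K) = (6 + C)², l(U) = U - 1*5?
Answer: 27795/29069 ≈ 0.95617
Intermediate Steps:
l(U) = -5 + U (l(U) = U - 5 = -5 + U)
W = -8341 (W = -8363 - (-5 + 3)*((6 - 2)² - 5) = -8363 - (-2)*(4² - 5) = -8363 - (-2)*(16 - 5) = -8363 - (-2)*11 = -8363 - 1*(-22) = -8363 + 22 = -8341)
(36136 + W)/(330 + 28739) = (36136 - 8341)/(330 + 28739) = 27795/29069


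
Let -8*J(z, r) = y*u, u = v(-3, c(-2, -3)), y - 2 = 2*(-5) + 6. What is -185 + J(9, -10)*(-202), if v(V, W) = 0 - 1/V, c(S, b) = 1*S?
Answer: -1211/6 ≈ -201.83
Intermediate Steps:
c(S, b) = S
y = -2 (y = 2 + (2*(-5) + 6) = 2 + (-10 + 6) = 2 - 4 = -2)
v(V, W) = -1/V
u = 1/3 (u = -1/(-3) = -1*(-1/3) = 1/3 ≈ 0.33333)
J(z, r) = 1/12 (J(z, r) = -(-1)/(4*3) = -1/8*(-2/3) = 1/12)
-185 + J(9, -10)*(-202) = -185 + (1/12)*(-202) = -185 - 101/6 = -1211/6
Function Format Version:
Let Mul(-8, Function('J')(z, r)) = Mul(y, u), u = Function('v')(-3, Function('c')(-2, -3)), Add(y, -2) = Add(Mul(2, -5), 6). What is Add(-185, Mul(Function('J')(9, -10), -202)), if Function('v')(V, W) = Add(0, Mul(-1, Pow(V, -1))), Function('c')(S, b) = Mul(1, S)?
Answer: Rational(-1211, 6) ≈ -201.83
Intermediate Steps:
Function('c')(S, b) = S
y = -2 (y = Add(2, Add(Mul(2, -5), 6)) = Add(2, Add(-10, 6)) = Add(2, -4) = -2)
Function('v')(V, W) = Mul(-1, Pow(V, -1))
u = Rational(1, 3) (u = Mul(-1, Pow(-3, -1)) = Mul(-1, Rational(-1, 3)) = Rational(1, 3) ≈ 0.33333)
Function('J')(z, r) = Rational(1, 12) (Function('J')(z, r) = Mul(Rational(-1, 8), Mul(-2, Rational(1, 3))) = Mul(Rational(-1, 8), Rational(-2, 3)) = Rational(1, 12))
Add(-185, Mul(Function('J')(9, -10), -202)) = Add(-185, Mul(Rational(1, 12), -202)) = Add(-185, Rational(-101, 6)) = Rational(-1211, 6)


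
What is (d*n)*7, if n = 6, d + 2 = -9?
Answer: -462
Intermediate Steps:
d = -11 (d = -2 - 9 = -11)
(d*n)*7 = -11*6*7 = -66*7 = -462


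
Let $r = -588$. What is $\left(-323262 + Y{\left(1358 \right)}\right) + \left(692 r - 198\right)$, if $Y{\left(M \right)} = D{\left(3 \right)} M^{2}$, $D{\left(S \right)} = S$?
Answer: $4802136$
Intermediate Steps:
$Y{\left(M \right)} = 3 M^{2}$
$\left(-323262 + Y{\left(1358 \right)}\right) + \left(692 r - 198\right) = \left(-323262 + 3 \cdot 1358^{2}\right) + \left(692 \left(-588\right) - 198\right) = \left(-323262 + 3 \cdot 1844164\right) - 407094 = \left(-323262 + 5532492\right) - 407094 = 5209230 - 407094 = 4802136$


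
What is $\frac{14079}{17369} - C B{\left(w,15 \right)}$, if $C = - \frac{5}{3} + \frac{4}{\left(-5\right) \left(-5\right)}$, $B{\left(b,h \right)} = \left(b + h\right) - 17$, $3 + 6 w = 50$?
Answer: $\frac{15005989}{1563210} \approx 9.5995$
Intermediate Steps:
$w = \frac{47}{6}$ ($w = - \frac{1}{2} + \frac{1}{6} \cdot 50 = - \frac{1}{2} + \frac{25}{3} = \frac{47}{6} \approx 7.8333$)
$B{\left(b,h \right)} = -17 + b + h$
$C = - \frac{113}{75}$ ($C = \left(-5\right) \frac{1}{3} + \frac{4}{25} = - \frac{5}{3} + 4 \cdot \frac{1}{25} = - \frac{5}{3} + \frac{4}{25} = - \frac{113}{75} \approx -1.5067$)
$\frac{14079}{17369} - C B{\left(w,15 \right)} = \frac{14079}{17369} - - \frac{113 \left(-17 + \frac{47}{6} + 15\right)}{75} = 14079 \cdot \frac{1}{17369} - \left(- \frac{113}{75}\right) \frac{35}{6} = \frac{14079}{17369} - - \frac{791}{90} = \frac{14079}{17369} + \frac{791}{90} = \frac{15005989}{1563210}$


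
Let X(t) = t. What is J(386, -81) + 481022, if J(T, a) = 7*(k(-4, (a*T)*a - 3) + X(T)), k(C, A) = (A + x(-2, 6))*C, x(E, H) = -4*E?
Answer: -70427704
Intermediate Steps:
k(C, A) = C*(8 + A) (k(C, A) = (A - 4*(-2))*C = (A + 8)*C = (8 + A)*C = C*(8 + A))
J(T, a) = -140 + 7*T - 28*T*a**2 (J(T, a) = 7*(-4*(8 + ((a*T)*a - 3)) + T) = 7*(-4*(8 + ((T*a)*a - 3)) + T) = 7*(-4*(8 + (T*a**2 - 3)) + T) = 7*(-4*(8 + (-3 + T*a**2)) + T) = 7*(-4*(5 + T*a**2) + T) = 7*((-20 - 4*T*a**2) + T) = 7*(-20 + T - 4*T*a**2) = -140 + 7*T - 28*T*a**2)
J(386, -81) + 481022 = (-140 + 7*386 - 28*386*(-81)**2) + 481022 = (-140 + 2702 - 28*386*6561) + 481022 = (-140 + 2702 - 70911288) + 481022 = -70908726 + 481022 = -70427704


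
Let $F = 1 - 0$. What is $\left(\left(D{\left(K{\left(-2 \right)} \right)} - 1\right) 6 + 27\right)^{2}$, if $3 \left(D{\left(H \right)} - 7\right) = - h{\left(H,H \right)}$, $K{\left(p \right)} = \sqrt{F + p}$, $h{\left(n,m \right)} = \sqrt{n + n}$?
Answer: $3717 - 244 i \approx 3717.0 - 244.0 i$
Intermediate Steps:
$F = 1$ ($F = 1 + 0 = 1$)
$h{\left(n,m \right)} = \sqrt{2} \sqrt{n}$ ($h{\left(n,m \right)} = \sqrt{2 n} = \sqrt{2} \sqrt{n}$)
$K{\left(p \right)} = \sqrt{1 + p}$
$D{\left(H \right)} = 7 - \frac{\sqrt{2} \sqrt{H}}{3}$ ($D{\left(H \right)} = 7 + \frac{\left(-1\right) \sqrt{2} \sqrt{H}}{3} = 7 - \frac{\sqrt{2} \sqrt{H}}{3}$)
$\left(\left(D{\left(K{\left(-2 \right)} \right)} - 1\right) 6 + 27\right)^{2} = \left(\left(\left(7 - \frac{\sqrt{2} \sqrt{\sqrt{1 - 2}}}{3}\right) - 1\right) 6 + 27\right)^{2} = \left(\left(\left(7 - \frac{\sqrt{2} \sqrt{\sqrt{-1}}}{3}\right) - 1\right) 6 + 27\right)^{2} = \left(\left(\left(7 - \frac{\sqrt{2} \sqrt{i}}{3}\right) - 1\right) 6 + 27\right)^{2} = \left(\left(6 - \frac{\sqrt{2} \sqrt{i}}{3}\right) 6 + 27\right)^{2} = \left(\left(36 - 2 \sqrt{2} \sqrt{i}\right) + 27\right)^{2} = \left(63 - 2 \sqrt{2} \sqrt{i}\right)^{2}$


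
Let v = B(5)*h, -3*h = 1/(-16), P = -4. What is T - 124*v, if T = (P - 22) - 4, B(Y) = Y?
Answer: -515/12 ≈ -42.917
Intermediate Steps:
h = 1/48 (h = -⅓/(-16) = -⅓*(-1/16) = 1/48 ≈ 0.020833)
T = -30 (T = (-4 - 22) - 4 = -26 - 4 = -30)
v = 5/48 (v = 5*(1/48) = 5/48 ≈ 0.10417)
T - 124*v = -30 - 124*5/48 = -30 - 155/12 = -515/12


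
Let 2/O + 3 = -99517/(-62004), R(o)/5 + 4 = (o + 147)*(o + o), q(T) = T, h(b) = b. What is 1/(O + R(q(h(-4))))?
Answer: -86495/496605308 ≈ -0.00017417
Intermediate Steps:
R(o) = -20 + 10*o*(147 + o) (R(o) = -20 + 5*((o + 147)*(o + o)) = -20 + 5*((147 + o)*(2*o)) = -20 + 5*(2*o*(147 + o)) = -20 + 10*o*(147 + o))
O = -124008/86495 (O = 2/(-3 - 99517/(-62004)) = 2/(-3 - 99517*(-1/62004)) = 2/(-3 + 99517/62004) = 2/(-86495/62004) = 2*(-62004/86495) = -124008/86495 ≈ -1.4337)
1/(O + R(q(h(-4)))) = 1/(-124008/86495 + (-20 + 10*(-4)² + 1470*(-4))) = 1/(-124008/86495 + (-20 + 10*16 - 5880)) = 1/(-124008/86495 + (-20 + 160 - 5880)) = 1/(-124008/86495 - 5740) = 1/(-496605308/86495) = -86495/496605308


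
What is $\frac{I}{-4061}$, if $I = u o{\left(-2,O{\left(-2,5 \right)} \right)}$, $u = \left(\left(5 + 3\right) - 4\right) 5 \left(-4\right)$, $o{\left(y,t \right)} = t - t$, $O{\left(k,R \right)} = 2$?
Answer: $0$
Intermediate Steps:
$o{\left(y,t \right)} = 0$
$u = -80$ ($u = \left(8 - 4\right) 5 \left(-4\right) = 4 \cdot 5 \left(-4\right) = 20 \left(-4\right) = -80$)
$I = 0$ ($I = \left(-80\right) 0 = 0$)
$\frac{I}{-4061} = \frac{0}{-4061} = 0 \left(- \frac{1}{4061}\right) = 0$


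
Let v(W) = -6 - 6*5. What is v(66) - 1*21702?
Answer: -21738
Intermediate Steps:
v(W) = -36 (v(W) = -6 - 30 = -36)
v(66) - 1*21702 = -36 - 1*21702 = -36 - 21702 = -21738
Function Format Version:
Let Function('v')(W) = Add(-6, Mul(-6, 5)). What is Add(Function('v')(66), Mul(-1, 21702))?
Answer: -21738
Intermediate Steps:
Function('v')(W) = -36 (Function('v')(W) = Add(-6, -30) = -36)
Add(Function('v')(66), Mul(-1, 21702)) = Add(-36, Mul(-1, 21702)) = Add(-36, -21702) = -21738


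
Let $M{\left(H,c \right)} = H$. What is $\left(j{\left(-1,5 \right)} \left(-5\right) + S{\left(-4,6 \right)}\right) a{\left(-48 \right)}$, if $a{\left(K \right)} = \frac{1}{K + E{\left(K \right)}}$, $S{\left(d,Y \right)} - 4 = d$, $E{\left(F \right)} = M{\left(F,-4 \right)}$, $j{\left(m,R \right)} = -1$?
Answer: $- \frac{5}{96} \approx -0.052083$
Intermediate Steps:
$E{\left(F \right)} = F$
$S{\left(d,Y \right)} = 4 + d$
$a{\left(K \right)} = \frac{1}{2 K}$ ($a{\left(K \right)} = \frac{1}{K + K} = \frac{1}{2 K}$)
$\left(j{\left(-1,5 \right)} \left(-5\right) + S{\left(-4,6 \right)}\right) a{\left(-48 \right)} = \left(\left(-1\right) \left(-5\right) + \left(4 - 4\right)\right) \frac{1}{2 \left(-48\right)} = \left(5 + 0\right) \frac{1}{2} \left(- \frac{1}{48}\right) = 5 \left(- \frac{1}{96}\right) = - \frac{5}{96}$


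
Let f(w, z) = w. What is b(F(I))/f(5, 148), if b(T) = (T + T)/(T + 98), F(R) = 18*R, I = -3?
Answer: -27/55 ≈ -0.49091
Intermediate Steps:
b(T) = 2*T/(98 + T) (b(T) = (2*T)/(98 + T) = 2*T/(98 + T))
b(F(I))/f(5, 148) = (2*(18*(-3))/(98 + 18*(-3)))/5 = (2*(-54)/(98 - 54))*(⅕) = (2*(-54)/44)*(⅕) = (2*(-54)*(1/44))*(⅕) = -27/11*⅕ = -27/55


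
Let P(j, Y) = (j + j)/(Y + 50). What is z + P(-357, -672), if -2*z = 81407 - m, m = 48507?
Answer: -5115593/311 ≈ -16449.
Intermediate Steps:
P(j, Y) = 2*j/(50 + Y) (P(j, Y) = (2*j)/(50 + Y) = 2*j/(50 + Y))
z = -16450 (z = -(81407 - 1*48507)/2 = -(81407 - 48507)/2 = -½*32900 = -16450)
z + P(-357, -672) = -16450 + 2*(-357)/(50 - 672) = -16450 + 2*(-357)/(-622) = -16450 + 2*(-357)*(-1/622) = -16450 + 357/311 = -5115593/311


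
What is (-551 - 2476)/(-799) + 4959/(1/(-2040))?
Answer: -8082968613/799 ≈ -1.0116e+7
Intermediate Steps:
(-551 - 2476)/(-799) + 4959/(1/(-2040)) = -3027*(-1/799) + 4959/(-1/2040) = 3027/799 + 4959*(-2040) = 3027/799 - 10116360 = -8082968613/799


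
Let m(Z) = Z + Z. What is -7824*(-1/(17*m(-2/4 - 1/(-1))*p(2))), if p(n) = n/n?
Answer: 7824/17 ≈ 460.24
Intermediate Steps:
p(n) = 1
m(Z) = 2*Z
-7824*(-1/(17*m(-2/4 - 1/(-1))*p(2))) = -7824*(-1/(34*(-2/4 - 1/(-1)))) = -7824*(-1/(34*(-2*1/4 - 1*(-1)))) = -7824*(-1/(34*(-1/2 + 1))) = -7824/(-34/2*1) = -7824/(-17*1*1) = -7824/((-17*1)) = -7824/(-17) = -7824*(-1/17) = 7824/17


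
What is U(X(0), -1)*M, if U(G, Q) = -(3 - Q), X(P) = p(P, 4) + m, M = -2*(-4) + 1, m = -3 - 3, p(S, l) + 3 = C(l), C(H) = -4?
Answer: -36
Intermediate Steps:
p(S, l) = -7 (p(S, l) = -3 - 4 = -7)
m = -6
M = 9 (M = 8 + 1 = 9)
X(P) = -13 (X(P) = -7 - 6 = -13)
U(G, Q) = -3 + Q
U(X(0), -1)*M = (-3 - 1)*9 = -4*9 = -36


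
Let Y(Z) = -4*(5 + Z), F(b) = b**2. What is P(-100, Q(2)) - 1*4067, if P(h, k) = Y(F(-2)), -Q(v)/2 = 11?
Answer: -4103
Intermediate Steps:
Y(Z) = -20 - 4*Z
Q(v) = -22 (Q(v) = -2*11 = -22)
P(h, k) = -36 (P(h, k) = -20 - 4*(-2)**2 = -20 - 4*4 = -20 - 16 = -36)
P(-100, Q(2)) - 1*4067 = -36 - 1*4067 = -36 - 4067 = -4103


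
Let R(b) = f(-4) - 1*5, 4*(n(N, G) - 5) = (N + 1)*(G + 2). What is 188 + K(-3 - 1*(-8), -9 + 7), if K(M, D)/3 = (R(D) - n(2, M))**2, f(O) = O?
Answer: 20795/16 ≈ 1299.7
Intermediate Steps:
n(N, G) = 5 + (1 + N)*(2 + G)/4 (n(N, G) = 5 + ((N + 1)*(G + 2))/4 = 5 + ((1 + N)*(2 + G))/4 = 5 + (1 + N)*(2 + G)/4)
R(b) = -9 (R(b) = -4 - 1*5 = -4 - 5 = -9)
K(M, D) = 3*(-31/2 - 3*M/4)**2 (K(M, D) = 3*(-9 - (11/2 + (1/2)*2 + M/4 + (1/4)*M*2))**2 = 3*(-9 - (11/2 + 1 + M/4 + M/2))**2 = 3*(-9 - (13/2 + 3*M/4))**2 = 3*(-9 + (-13/2 - 3*M/4))**2 = 3*(-31/2 - 3*M/4)**2)
188 + K(-3 - 1*(-8), -9 + 7) = 188 + 3*(62 + 3*(-3 - 1*(-8)))**2/16 = 188 + 3*(62 + 3*(-3 + 8))**2/16 = 188 + 3*(62 + 3*5)**2/16 = 188 + 3*(62 + 15)**2/16 = 188 + (3/16)*77**2 = 188 + (3/16)*5929 = 188 + 17787/16 = 20795/16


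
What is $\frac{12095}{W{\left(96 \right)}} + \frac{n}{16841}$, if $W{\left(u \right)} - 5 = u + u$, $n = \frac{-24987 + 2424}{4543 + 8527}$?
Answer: $\frac{2662248622739}{43362038390} \approx 61.396$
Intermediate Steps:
$n = - \frac{22563}{13070} \approx -1.7263$
$W{\left(u \right)} = 5 + 2 u$ ($W{\left(u \right)} = 5 + \left(u + u\right) = 5 + 2 u$)
$\frac{12095}{W{\left(96 \right)}} + \frac{n}{16841} = \frac{12095}{5 + 2 \cdot 96} - \frac{22563}{13070 \cdot 16841} = \frac{12095}{5 + 192} - \frac{22563}{220111870} = \frac{12095}{197} - \frac{22563}{220111870} = \frac{2662248622739}{43362038390}$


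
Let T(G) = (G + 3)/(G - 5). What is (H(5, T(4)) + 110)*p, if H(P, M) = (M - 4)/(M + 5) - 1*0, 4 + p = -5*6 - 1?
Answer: -8085/2 ≈ -4042.5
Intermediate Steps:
p = -35 (p = -4 + (-5*6 - 1) = -4 + (-30 - 1) = -4 - 31 = -35)
T(G) = (3 + G)/(-5 + G)
H(P, M) = (-4 + M)/(5 + M) (H(P, M) = (-4 + M)/(5 + M) + 0 = (-4 + M)/(5 + M))
(H(5, T(4)) + 110)*p = ((-4 + (3 + 4)/(-5 + 4))/(5 + (3 + 4)/(-5 + 4)) + 110)*(-35) = ((-4 + 7/(-1))/(5 + 7/(-1)) + 110)*(-35) = ((-4 - 1*7)/(5 - 1*7) + 110)*(-35) = ((-4 - 7)/(5 - 7) + 110)*(-35) = (-11/(-2) + 110)*(-35) = (-½*(-11) + 110)*(-35) = (11/2 + 110)*(-35) = (231/2)*(-35) = -8085/2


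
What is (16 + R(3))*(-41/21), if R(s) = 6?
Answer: -902/21 ≈ -42.952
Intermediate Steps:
(16 + R(3))*(-41/21) = (16 + 6)*(-41/21) = 22*(-41*1/21) = 22*(-41/21) = -902/21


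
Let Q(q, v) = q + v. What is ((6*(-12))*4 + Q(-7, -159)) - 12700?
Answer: -13154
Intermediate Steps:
((6*(-12))*4 + Q(-7, -159)) - 12700 = ((6*(-12))*4 + (-7 - 159)) - 12700 = (-72*4 - 166) - 12700 = (-288 - 166) - 12700 = -454 - 12700 = -13154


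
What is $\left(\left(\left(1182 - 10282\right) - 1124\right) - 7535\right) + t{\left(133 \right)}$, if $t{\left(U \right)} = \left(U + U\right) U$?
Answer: $17619$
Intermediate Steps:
$t{\left(U \right)} = 2 U^{2}$ ($t{\left(U \right)} = 2 U U = 2 U^{2}$)
$\left(\left(\left(1182 - 10282\right) - 1124\right) - 7535\right) + t{\left(133 \right)} = \left(\left(\left(1182 - 10282\right) - 1124\right) - 7535\right) + 2 \cdot 133^{2} = \left(\left(-9100 - 1124\right) - 7535\right) + 2 \cdot 17689 = \left(-10224 - 7535\right) + 35378 = -17759 + 35378 = 17619$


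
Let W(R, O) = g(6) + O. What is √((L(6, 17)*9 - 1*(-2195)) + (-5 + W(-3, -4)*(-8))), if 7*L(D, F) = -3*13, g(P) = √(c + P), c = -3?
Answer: √(106421 - 392*√3)/7 ≈ 46.454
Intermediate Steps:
g(P) = √(-3 + P)
W(R, O) = O + √3 (W(R, O) = √(-3 + 6) + O = √3 + O = O + √3)
L(D, F) = -39/7 (L(D, F) = (-3*13)/7 = (⅐)*(-39) = -39/7)
√((L(6, 17)*9 - 1*(-2195)) + (-5 + W(-3, -4)*(-8))) = √((-39/7*9 - 1*(-2195)) + (-5 + (-4 + √3)*(-8))) = √((-351/7 + 2195) + (-5 + (32 - 8*√3))) = √(15014/7 + (27 - 8*√3)) = √(15203/7 - 8*√3)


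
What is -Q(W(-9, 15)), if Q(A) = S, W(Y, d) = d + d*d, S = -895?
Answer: 895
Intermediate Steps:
W(Y, d) = d + d²
Q(A) = -895
-Q(W(-9, 15)) = -1*(-895) = 895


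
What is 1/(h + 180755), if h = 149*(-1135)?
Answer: 1/11640 ≈ 8.5911e-5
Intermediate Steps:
h = -169115
1/(h + 180755) = 1/(-169115 + 180755) = 1/11640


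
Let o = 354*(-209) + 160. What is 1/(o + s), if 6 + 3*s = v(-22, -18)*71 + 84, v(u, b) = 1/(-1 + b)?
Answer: -57/4206671 ≈ -1.3550e-5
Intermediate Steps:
o = -73826 (o = -73986 + 160 = -73826)
s = 1411/57 (s = -2 + (71/(-1 - 18) + 84)/3 = -2 + (71/(-19) + 84)/3 = -2 + (-1/19*71 + 84)/3 = -2 + (-71/19 + 84)/3 = -2 + (⅓)*(1525/19) = -2 + 1525/57 = 1411/57 ≈ 24.754)
1/(o + s) = 1/(-73826 + 1411/57) = 1/(-4206671/57) = -57/4206671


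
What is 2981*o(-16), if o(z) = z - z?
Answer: 0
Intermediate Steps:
o(z) = 0
2981*o(-16) = 2981*0 = 0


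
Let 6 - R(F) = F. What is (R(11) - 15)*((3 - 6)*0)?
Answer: 0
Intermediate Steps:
R(F) = 6 - F
(R(11) - 15)*((3 - 6)*0) = ((6 - 1*11) - 15)*((3 - 6)*0) = ((6 - 11) - 15)*(-3*0) = (-5 - 15)*0 = -20*0 = 0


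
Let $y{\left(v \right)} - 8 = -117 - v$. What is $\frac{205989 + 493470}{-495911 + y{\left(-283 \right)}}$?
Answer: $- \frac{699459}{495737} \approx -1.4109$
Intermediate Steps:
$y{\left(v \right)} = -109 - v$ ($y{\left(v \right)} = 8 - \left(117 + v\right) = -109 - v$)
$\frac{205989 + 493470}{-495911 + y{\left(-283 \right)}} = \frac{205989 + 493470}{-495911 - -174} = \frac{699459}{-495911 + \left(-109 + 283\right)} = \frac{699459}{-495911 + 174} = \frac{699459}{-495737} = 699459 \left(- \frac{1}{495737}\right) = - \frac{699459}{495737}$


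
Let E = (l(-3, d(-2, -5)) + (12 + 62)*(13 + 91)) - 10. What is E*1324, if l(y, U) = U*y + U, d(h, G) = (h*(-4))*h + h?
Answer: 10223928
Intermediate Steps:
d(h, G) = h - 4*h² (d(h, G) = (-4*h)*h + h = -4*h² + h = h - 4*h²)
l(y, U) = U + U*y
E = 7722 (E = ((-2*(1 - 4*(-2)))*(1 - 3) + (12 + 62)*(13 + 91)) - 10 = (-2*(1 + 8)*(-2) + 74*104) - 10 = (-2*9*(-2) + 7696) - 10 = (-18*(-2) + 7696) - 10 = (36 + 7696) - 10 = 7732 - 10 = 7722)
E*1324 = 7722*1324 = 10223928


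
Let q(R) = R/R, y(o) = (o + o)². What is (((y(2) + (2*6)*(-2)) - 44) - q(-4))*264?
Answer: -13992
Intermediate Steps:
y(o) = 4*o² (y(o) = (2*o)² = 4*o²)
q(R) = 1
(((y(2) + (2*6)*(-2)) - 44) - q(-4))*264 = (((4*2² + (2*6)*(-2)) - 44) - 1*1)*264 = (((4*4 + 12*(-2)) - 44) - 1)*264 = (((16 - 24) - 44) - 1)*264 = ((-8 - 44) - 1)*264 = (-52 - 1)*264 = -53*264 = -13992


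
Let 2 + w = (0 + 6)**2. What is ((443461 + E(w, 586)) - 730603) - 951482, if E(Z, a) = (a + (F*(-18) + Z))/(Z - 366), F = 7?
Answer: -205611831/166 ≈ -1.2386e+6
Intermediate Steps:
w = 34 (w = -2 + (0 + 6)**2 = -2 + 6**2 = -2 + 36 = 34)
E(Z, a) = (-126 + Z + a)/(-366 + Z) (E(Z, a) = (a + (7*(-18) + Z))/(Z - 366) = (a + (-126 + Z))/(-366 + Z) = (-126 + Z + a)/(-366 + Z))
((443461 + E(w, 586)) - 730603) - 951482 = ((443461 + (-126 + 34 + 586)/(-366 + 34)) - 730603) - 951482 = ((443461 + 494/(-332)) - 730603) - 951482 = ((443461 - 1/332*494) - 730603) - 951482 = ((443461 - 247/166) - 730603) - 951482 = (73614279/166 - 730603) - 951482 = -47665819/166 - 951482 = -205611831/166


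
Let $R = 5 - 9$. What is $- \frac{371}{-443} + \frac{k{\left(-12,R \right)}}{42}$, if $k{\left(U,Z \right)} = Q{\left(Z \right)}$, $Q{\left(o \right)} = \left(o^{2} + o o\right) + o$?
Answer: $\frac{1999}{1329} \approx 1.5041$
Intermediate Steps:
$R = -4$
$Q{\left(o \right)} = o + 2 o^{2}$ ($Q{\left(o \right)} = \left(o^{2} + o^{2}\right) + o = 2 o^{2} + o = o + 2 o^{2}$)
$k{\left(U,Z \right)} = Z \left(1 + 2 Z\right)$
$- \frac{371}{-443} + \frac{k{\left(-12,R \right)}}{42} = - \frac{371}{-443} + \frac{\left(-4\right) \left(1 + 2 \left(-4\right)\right)}{42} = \left(-371\right) \left(- \frac{1}{443}\right) + - 4 \left(1 - 8\right) \frac{1}{42} = \frac{371}{443} + \left(-4\right) \left(-7\right) \frac{1}{42} = \frac{371}{443} + 28 \cdot \frac{1}{42} = \frac{371}{443} + \frac{2}{3} = \frac{1999}{1329}$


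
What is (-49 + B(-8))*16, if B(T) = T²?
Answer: 240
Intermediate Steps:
(-49 + B(-8))*16 = (-49 + (-8)²)*16 = (-49 + 64)*16 = 15*16 = 240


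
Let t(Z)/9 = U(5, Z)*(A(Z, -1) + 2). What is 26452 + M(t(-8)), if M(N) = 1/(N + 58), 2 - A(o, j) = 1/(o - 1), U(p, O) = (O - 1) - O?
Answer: 555493/21 ≈ 26452.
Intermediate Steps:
U(p, O) = -1 (U(p, O) = (-1 + O) - O = -1)
A(o, j) = 2 - 1/(-1 + o) (A(o, j) = 2 - 1/(o - 1) = 2 - 1/(-1 + o))
t(Z) = -18 - 9*(-3 + 2*Z)/(-1 + Z) (t(Z) = 9*(-((-3 + 2*Z)/(-1 + Z) + 2)) = 9*(-(2 + (-3 + 2*Z)/(-1 + Z))) = 9*(-2 - (-3 + 2*Z)/(-1 + Z)) = -18 - 9*(-3 + 2*Z)/(-1 + Z))
M(N) = 1/(58 + N)
26452 + M(t(-8)) = 26452 + 1/(58 + 9*(5 - 4*(-8))/(-1 - 8)) = 26452 + 1/(58 + 9*(5 + 32)/(-9)) = 26452 + 1/(58 + 9*(-1/9)*37) = 26452 + 1/(58 - 37) = 26452 + 1/21 = 555493/21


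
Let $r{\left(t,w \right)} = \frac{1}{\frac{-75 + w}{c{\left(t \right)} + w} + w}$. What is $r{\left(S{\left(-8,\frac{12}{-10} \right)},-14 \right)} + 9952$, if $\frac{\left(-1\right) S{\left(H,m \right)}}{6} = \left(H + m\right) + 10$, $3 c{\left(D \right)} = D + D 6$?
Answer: $\frac{13126562}{1319} \approx 9951.9$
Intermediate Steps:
$c{\left(D \right)} = \frac{7 D}{3}$ ($c{\left(D \right)} = \frac{D + D 6}{3} = \frac{D + 6 D}{3} = \frac{7 D}{3}$)
$S{\left(H,m \right)} = -60 - 6 H - 6 m$ ($S{\left(H,m \right)} = - 6 \left(\left(H + m\right) + 10\right) = - 6 \left(10 + H + m\right) = -60 - 6 H - 6 m$)
$r{\left(t,w \right)} = \frac{1}{w + \frac{-75 + w}{w + \frac{7 t}{3}}}$ ($r{\left(t,w \right)} = \frac{1}{\frac{-75 + w}{\frac{7 t}{3} + w} + w} = \frac{1}{\frac{-75 + w}{w + \frac{7 t}{3}} + w} = \frac{1}{w + \frac{-75 + w}{w + \frac{7 t}{3}}}$)
$r{\left(S{\left(-8,\frac{12}{-10} \right)},-14 \right)} + 9952 = \frac{3 \left(-14\right) + 7 \left(-60 - -48 - 6 \frac{12}{-10}\right)}{-225 + 3 \left(-14\right) + 3 \left(-14\right)^{2} + 7 \left(-60 - -48 - 6 \frac{12}{-10}\right) \left(-14\right)} + 9952 = \frac{-42 + 7 \left(-60 + 48 - 6 \cdot 12 \left(- \frac{1}{10}\right)\right)}{-225 - 42 + 3 \cdot 196 + 7 \left(-60 + 48 - 6 \cdot 12 \left(- \frac{1}{10}\right)\right) \left(-14\right)} + 9952 = \frac{-42 + 7 \left(-60 + 48 - - \frac{36}{5}\right)}{-225 - 42 + 588 + 7 \left(-60 + 48 - - \frac{36}{5}\right) \left(-14\right)} + 9952 = \frac{-42 + 7 \left(-60 + 48 + \frac{36}{5}\right)}{-225 - 42 + 588 + 7 \left(-60 + 48 + \frac{36}{5}\right) \left(-14\right)} + 9952 = \frac{-42 + 7 \left(- \frac{24}{5}\right)}{-225 - 42 + 588 + 7 \left(- \frac{24}{5}\right) \left(-14\right)} + 9952 = \frac{-42 - \frac{168}{5}}{-225 - 42 + 588 + \frac{2352}{5}} + 9952 = \frac{1}{\frac{3957}{5}} \left(- \frac{378}{5}\right) + 9952 = \frac{5}{3957} \left(- \frac{378}{5}\right) + 9952 = - \frac{126}{1319} + 9952 = \frac{13126562}{1319}$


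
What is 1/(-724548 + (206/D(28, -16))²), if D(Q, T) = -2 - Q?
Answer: -225/163012691 ≈ -1.3803e-6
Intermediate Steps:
1/(-724548 + (206/D(28, -16))²) = 1/(-724548 + (206/(-2 - 1*28))²) = 1/(-724548 + (206/(-2 - 28))²) = 1/(-724548 + (206/(-30))²) = 1/(-724548 + (206*(-1/30))²) = 1/(-724548 + (-103/15)²) = 1/(-724548 + 10609/225) = 1/(-163012691/225) = -225/163012691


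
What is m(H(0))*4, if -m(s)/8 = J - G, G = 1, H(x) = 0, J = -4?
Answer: 160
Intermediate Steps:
m(s) = 40 (m(s) = -8*(-4 - 1*1) = -8*(-4 - 1) = -8*(-5) = 40)
m(H(0))*4 = 40*4 = 160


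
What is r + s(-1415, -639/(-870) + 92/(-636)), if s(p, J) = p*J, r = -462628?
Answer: -4274052167/9222 ≈ -4.6346e+5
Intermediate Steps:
s(p, J) = J*p
r + s(-1415, -639/(-870) + 92/(-636)) = -462628 + (-639/(-870) + 92/(-636))*(-1415) = -462628 + (-639*(-1/870) + 92*(-1/636))*(-1415) = -462628 + (213/290 - 23/159)*(-1415) = -462628 + (27197/46110)*(-1415) = -462628 - 7696751/9222 = -4274052167/9222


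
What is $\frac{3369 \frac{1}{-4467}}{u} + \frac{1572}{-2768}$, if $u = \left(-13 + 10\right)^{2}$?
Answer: $- \frac{6043709}{9273492} \approx -0.65172$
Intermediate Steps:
$u = 9$ ($u = \left(-3\right)^{2} = 9$)
$\frac{3369 \frac{1}{-4467}}{u} + \frac{1572}{-2768} = \frac{3369 \frac{1}{-4467}}{9} + \frac{1572}{-2768} = 3369 \left(- \frac{1}{4467}\right) \frac{1}{9} + 1572 \left(- \frac{1}{2768}\right) = \left(- \frac{1123}{1489}\right) \frac{1}{9} - \frac{393}{692} = - \frac{1123}{13401} - \frac{393}{692} = - \frac{6043709}{9273492}$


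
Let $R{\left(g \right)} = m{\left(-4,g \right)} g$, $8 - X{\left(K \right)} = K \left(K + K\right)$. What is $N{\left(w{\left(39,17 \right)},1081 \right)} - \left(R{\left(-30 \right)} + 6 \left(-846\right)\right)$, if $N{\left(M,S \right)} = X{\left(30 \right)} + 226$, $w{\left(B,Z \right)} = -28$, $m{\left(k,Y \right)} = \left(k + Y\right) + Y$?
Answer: $1590$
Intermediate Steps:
$m{\left(k,Y \right)} = k + 2 Y$ ($m{\left(k,Y \right)} = \left(Y + k\right) + Y = k + 2 Y$)
$X{\left(K \right)} = 8 - 2 K^{2}$ ($X{\left(K \right)} = 8 - K \left(K + K\right) = 8 - K 2 K = 8 - 2 K^{2}$)
$N{\left(M,S \right)} = -1566$ ($N{\left(M,S \right)} = \left(8 - 2 \cdot 30^{2}\right) + 226 = \left(8 - 1800\right) + 226 = -1792 + 226 = -1566$)
$R{\left(g \right)} = g \left(-4 + 2 g\right)$ ($R{\left(g \right)} = \left(-4 + 2 g\right) g = g \left(-4 + 2 g\right)$)
$N{\left(w{\left(39,17 \right)},1081 \right)} - \left(R{\left(-30 \right)} + 6 \left(-846\right)\right) = -1566 - \left(2 \left(-30\right) \left(-2 - 30\right) + 6 \left(-846\right)\right) = -1566 - \left(2 \left(-30\right) \left(-32\right) - 5076\right) = -1566 - \left(1920 - 5076\right) = -1566 - -3156 = -1566 + 3156 = 1590$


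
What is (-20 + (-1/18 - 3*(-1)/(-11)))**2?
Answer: 16200625/39204 ≈ 413.24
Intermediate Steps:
(-20 + (-1/18 - 3*(-1)/(-11)))**2 = (-20 + (-1*1/18 + 3*(-1/11)))**2 = (-20 + (-1/18 - 3/11))**2 = (-20 - 65/198)**2 = (-4025/198)**2 = 16200625/39204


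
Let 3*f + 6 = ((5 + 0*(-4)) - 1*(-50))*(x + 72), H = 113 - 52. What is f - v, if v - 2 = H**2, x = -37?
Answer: -9250/3 ≈ -3083.3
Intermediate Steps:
H = 61
f = 1919/3 (f = -2 + (((5 + 0*(-4)) - 1*(-50))*(-37 + 72))/3 = -2 + (((5 + 0) + 50)*35)/3 = -2 + ((5 + 50)*35)/3 = -2 + (55*35)/3 = -2 + (1/3)*1925 = -2 + 1925/3 = 1919/3 ≈ 639.67)
v = 3723 (v = 2 + 61**2 = 2 + 3721 = 3723)
f - v = 1919/3 - 1*3723 = 1919/3 - 3723 = -9250/3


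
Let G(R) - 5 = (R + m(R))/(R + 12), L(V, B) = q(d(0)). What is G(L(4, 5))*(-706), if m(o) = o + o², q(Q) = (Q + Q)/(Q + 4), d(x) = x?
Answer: -3530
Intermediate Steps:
q(Q) = 2*Q/(4 + Q) (q(Q) = (2*Q)/(4 + Q) = 2*Q/(4 + Q))
L(V, B) = 0 (L(V, B) = 2*0/(4 + 0) = 2*0/4 = 2*0*(¼) = 0)
G(R) = 5 + (R + R*(1 + R))/(12 + R) (G(R) = 5 + (R + R*(1 + R))/(R + 12) = 5 + (R + R*(1 + R))/(12 + R))
G(L(4, 5))*(-706) = ((60 + 0² + 7*0)/(12 + 0))*(-706) = ((60 + 0 + 0)/12)*(-706) = ((1/12)*60)*(-706) = 5*(-706) = -3530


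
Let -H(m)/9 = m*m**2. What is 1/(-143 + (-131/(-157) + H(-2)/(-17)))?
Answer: -2669/390744 ≈ -0.0068306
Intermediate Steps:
H(m) = -9*m**3 (H(m) = -9*m*m**2 = -9*m**3)
1/(-143 + (-131/(-157) + H(-2)/(-17))) = 1/(-143 + (-131/(-157) - 9*(-2)**3/(-17))) = 1/(-143 + (-131*(-1/157) - 9*(-8)*(-1/17))) = 1/(-143 + (131/157 + 72*(-1/17))) = 1/(-143 + (131/157 - 72/17)) = 1/(-143 - 9077/2669) = 1/(-390744/2669) = -2669/390744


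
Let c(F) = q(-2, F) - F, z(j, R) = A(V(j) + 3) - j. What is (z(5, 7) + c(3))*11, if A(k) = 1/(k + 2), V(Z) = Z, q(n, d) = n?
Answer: -1089/10 ≈ -108.90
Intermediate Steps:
A(k) = 1/(2 + k)
z(j, R) = 1/(5 + j) - j (z(j, R) = 1/(2 + (j + 3)) - j = 1/(2 + (3 + j)) - j = 1/(5 + j) - j)
c(F) = -2 - F
(z(5, 7) + c(3))*11 = ((1 - 1*5*(5 + 5))/(5 + 5) + (-2 - 1*3))*11 = ((1 - 1*5*10)/10 + (-2 - 3))*11 = ((1 - 50)/10 - 5)*11 = ((⅒)*(-49) - 5)*11 = (-49/10 - 5)*11 = -99/10*11 = -1089/10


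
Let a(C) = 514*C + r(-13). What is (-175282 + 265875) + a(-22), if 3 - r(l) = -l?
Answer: 79275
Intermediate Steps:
r(l) = 3 + l (r(l) = 3 - (-1)*l = 3 + l)
a(C) = -10 + 514*C (a(C) = 514*C + (3 - 13) = 514*C - 10 = -10 + 514*C)
(-175282 + 265875) + a(-22) = (-175282 + 265875) + (-10 + 514*(-22)) = 90593 + (-10 - 11308) = 90593 - 11318 = 79275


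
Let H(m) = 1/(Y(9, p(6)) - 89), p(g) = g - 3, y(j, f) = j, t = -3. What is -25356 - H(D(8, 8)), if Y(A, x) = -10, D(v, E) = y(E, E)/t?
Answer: -2510243/99 ≈ -25356.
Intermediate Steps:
D(v, E) = -E/3 (D(v, E) = E/(-3) = E*(-⅓) = -E/3)
p(g) = -3 + g
H(m) = -1/99 (H(m) = 1/(-10 - 89) = 1/(-99) = -1/99)
-25356 - H(D(8, 8)) = -25356 - 1*(-1/99) = -25356 + 1/99 = -2510243/99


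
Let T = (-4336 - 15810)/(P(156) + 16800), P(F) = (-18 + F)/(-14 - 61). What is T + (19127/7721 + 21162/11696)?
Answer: 29270668561669/9480967174616 ≈ 3.0873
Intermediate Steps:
P(F) = 6/25 - F/75 (P(F) = (-18 + F)/(-75) = (-18 + F)*(-1/75) = 6/25 - F/75)
T = -251825/209977 (T = (-4336 - 15810)/((6/25 - 1/75*156) + 16800) = -20146/((6/25 - 52/25) + 16800) = -20146/(-46/25 + 16800) = -20146/419954/25 = -20146*25/419954 = -251825/209977 ≈ -1.1993)
T + (19127/7721 + 21162/11696) = -251825/209977 + (19127/7721 + 21162/11696) = -251825/209977 + (19127*(1/7721) + 21162*(1/11696)) = -251825/209977 + (19127/7721 + 10581/5848) = -251825/209977 + 193550597/45152408 = 29270668561669/9480967174616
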